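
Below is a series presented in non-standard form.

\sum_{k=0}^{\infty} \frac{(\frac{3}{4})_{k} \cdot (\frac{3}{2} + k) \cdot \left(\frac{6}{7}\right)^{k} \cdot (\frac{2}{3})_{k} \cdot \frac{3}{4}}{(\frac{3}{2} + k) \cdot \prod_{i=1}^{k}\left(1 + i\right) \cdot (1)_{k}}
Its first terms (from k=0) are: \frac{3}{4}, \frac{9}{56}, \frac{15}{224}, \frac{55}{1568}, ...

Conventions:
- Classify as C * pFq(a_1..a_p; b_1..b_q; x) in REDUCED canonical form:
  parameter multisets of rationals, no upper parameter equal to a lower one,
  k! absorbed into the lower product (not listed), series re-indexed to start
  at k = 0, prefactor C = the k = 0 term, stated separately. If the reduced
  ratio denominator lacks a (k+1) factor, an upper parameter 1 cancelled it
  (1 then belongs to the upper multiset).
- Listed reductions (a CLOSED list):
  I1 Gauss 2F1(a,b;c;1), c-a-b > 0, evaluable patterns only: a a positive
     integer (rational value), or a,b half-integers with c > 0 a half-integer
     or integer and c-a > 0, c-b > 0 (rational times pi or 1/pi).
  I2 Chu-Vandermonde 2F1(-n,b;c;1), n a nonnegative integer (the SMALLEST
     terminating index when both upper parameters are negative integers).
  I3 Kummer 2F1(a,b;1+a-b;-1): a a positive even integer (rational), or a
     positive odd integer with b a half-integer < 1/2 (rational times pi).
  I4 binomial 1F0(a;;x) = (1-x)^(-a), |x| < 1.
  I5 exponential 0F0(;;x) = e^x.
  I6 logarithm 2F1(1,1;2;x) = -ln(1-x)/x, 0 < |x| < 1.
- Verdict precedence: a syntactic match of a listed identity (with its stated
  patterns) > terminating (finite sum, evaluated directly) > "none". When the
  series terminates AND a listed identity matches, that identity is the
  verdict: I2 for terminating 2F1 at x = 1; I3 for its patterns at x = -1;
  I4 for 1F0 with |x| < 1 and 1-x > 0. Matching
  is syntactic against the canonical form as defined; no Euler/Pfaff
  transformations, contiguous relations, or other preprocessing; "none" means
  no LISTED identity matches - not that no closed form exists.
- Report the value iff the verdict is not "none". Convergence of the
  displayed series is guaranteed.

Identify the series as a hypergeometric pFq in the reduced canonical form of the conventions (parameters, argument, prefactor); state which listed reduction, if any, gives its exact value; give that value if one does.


Prefactor \frac{3}{4}, argument \frac{6}{7}: 2F1 with upper {\frac{2}{3}, \frac{3}{4}} over lower {2}. Verdict: none (x = \frac{6}{7}): each listed identity misses the multisets {\frac{2}{3}, \frac{3}{4}} ; {2}.

First insight: from the first term \frac{3}{4}: (1)_k (C = 3/4) is k! itself.
Consecutive-term ratio: r(k) = \frac{6}{7} * (k+\frac{2}{3}) (k+\frac{3}{4}) / [(k+2) (k+1)] - poly over poly, x = \frac{6}{7} from leading terms; C = \frac{3}{4} at k = 0.


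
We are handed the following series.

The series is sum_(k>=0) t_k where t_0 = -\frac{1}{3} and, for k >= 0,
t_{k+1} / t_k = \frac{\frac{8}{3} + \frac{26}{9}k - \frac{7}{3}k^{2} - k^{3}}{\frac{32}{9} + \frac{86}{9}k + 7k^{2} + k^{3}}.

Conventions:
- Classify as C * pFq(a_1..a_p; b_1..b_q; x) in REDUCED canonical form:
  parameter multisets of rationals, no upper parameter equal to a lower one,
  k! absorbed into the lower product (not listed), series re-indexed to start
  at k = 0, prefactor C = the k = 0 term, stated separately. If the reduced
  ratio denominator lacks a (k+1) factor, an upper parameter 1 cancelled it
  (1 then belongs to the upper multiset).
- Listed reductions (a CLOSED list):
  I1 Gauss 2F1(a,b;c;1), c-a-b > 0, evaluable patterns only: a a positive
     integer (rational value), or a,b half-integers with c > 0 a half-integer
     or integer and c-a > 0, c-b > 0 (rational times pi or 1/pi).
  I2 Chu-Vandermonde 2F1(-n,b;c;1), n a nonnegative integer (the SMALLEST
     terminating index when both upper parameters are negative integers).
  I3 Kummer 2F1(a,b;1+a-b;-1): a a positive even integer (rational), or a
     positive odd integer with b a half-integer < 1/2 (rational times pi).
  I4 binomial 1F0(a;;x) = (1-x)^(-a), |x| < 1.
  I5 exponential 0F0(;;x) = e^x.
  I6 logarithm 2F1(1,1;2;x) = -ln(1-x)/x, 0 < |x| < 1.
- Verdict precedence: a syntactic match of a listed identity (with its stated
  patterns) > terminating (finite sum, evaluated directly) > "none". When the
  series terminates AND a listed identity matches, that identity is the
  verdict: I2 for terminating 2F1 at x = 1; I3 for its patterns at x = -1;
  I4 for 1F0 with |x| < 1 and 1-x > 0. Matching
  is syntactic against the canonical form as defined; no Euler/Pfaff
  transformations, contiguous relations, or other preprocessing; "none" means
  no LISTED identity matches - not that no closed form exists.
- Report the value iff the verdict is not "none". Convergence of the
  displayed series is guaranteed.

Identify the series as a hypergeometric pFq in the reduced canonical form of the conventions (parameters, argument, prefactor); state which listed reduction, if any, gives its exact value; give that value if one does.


x = -1 here; the reduced form reads 2F1, upper {-\frac{4}{3}, 3}, lower {\frac{16}{3}}, C = -\frac{1}{3}. Verdict: no listed reduction: x = -1 and upper {-\frac{4}{3}, 3} fail every I1-I6 pattern.

Key step: t_0 = -\frac{1}{3} here, and cancel k + 2/3 from the displayed ratio first; then prefactor -1/3.
Adjacent-term ratio: r(k) = -1 * (k-\frac{4}{3}) (k+3) / [(k+\frac{16}{3}) (k+1)] - rational in k, leading ratio -1; with t_0 = -\frac{1}{3}, classification follows.


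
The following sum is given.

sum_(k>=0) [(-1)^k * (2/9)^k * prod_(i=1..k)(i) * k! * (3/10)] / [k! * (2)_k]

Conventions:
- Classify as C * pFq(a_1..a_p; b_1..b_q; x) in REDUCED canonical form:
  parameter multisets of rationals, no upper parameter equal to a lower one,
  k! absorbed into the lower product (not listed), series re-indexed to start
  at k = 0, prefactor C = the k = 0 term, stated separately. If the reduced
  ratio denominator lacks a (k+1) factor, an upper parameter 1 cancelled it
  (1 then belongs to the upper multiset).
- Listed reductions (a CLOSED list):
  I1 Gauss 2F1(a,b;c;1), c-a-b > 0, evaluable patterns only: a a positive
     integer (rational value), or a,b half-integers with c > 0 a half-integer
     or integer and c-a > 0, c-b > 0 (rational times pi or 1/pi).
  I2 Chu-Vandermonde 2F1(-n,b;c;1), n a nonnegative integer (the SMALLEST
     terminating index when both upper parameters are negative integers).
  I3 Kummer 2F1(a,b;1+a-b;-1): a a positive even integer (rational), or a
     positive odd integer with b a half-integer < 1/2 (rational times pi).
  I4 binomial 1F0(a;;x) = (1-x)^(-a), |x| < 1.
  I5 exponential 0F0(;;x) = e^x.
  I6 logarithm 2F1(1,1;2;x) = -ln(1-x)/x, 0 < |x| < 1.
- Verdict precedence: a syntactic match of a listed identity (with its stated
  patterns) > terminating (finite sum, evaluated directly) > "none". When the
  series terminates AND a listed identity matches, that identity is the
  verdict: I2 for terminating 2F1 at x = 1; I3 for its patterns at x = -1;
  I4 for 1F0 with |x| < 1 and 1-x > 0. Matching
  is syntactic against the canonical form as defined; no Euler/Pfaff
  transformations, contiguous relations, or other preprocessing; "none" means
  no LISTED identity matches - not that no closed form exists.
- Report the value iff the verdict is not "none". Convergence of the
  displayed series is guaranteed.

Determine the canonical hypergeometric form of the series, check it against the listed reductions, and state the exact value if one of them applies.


The series (x = -2/9) is 2F1: upper {1, 1}, lower {2}, prefactor 3/10. Verdict (x = -2/9): the I6 logarithm reduction applies (the logarithm: parameters (1,1;2), x = -2/9). Exact value: (27/20) * ln(11/9).

Key step: x = (-2/9) and the factorial ratio (prefactor 3/10) (k+a-1)!/(a-1)! is a rising factorial (a)_k.
Ratio: r(k) = (-2/9) * (k+1) (k+1) / [(k+2) (k+1)] ; factor over Q: parameters, x = (-2/9), and C = 3/10.


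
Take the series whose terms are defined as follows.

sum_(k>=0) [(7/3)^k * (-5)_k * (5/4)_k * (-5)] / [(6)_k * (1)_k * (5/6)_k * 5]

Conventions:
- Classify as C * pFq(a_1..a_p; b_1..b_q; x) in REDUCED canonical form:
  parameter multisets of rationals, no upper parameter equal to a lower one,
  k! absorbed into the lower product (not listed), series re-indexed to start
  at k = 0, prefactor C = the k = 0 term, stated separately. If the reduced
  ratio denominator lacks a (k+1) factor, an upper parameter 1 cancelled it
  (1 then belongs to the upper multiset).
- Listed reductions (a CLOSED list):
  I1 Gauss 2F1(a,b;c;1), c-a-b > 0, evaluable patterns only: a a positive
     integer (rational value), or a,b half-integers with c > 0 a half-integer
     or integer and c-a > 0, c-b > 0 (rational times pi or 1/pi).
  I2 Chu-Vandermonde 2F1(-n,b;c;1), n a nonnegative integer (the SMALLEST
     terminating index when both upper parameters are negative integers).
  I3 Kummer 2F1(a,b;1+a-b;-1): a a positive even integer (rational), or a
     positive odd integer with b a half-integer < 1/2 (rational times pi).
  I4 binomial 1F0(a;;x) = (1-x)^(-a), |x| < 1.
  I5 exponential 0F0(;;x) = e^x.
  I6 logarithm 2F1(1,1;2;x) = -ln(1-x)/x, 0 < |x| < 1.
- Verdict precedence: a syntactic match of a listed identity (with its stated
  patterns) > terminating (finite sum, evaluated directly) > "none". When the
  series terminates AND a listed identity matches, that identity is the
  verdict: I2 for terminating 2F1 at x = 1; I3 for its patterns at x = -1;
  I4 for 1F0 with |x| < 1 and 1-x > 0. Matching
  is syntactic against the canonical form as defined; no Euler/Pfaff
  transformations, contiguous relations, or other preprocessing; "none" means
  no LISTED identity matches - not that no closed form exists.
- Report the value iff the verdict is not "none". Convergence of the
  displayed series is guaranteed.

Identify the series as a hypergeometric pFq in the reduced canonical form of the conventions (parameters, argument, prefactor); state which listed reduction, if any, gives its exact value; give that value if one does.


Canonical form: C = -1 times 2F2 with upper {-5, 5/4}, lower {5/6, 6}, x = 7/3. Verdict: terminating. (-5)_k vanishes past k = 5, leaving a 6-term sum, computed directly. Its exact value is 140338567/638612480.

The tell: with t_0 = -1, (1)_k (prefactor -1) is k! itself.
Term ratio: r(k) = (7/3) * (k-5) (k+5/4) / [(k+5/6) (k+6) (k+1)] - rational; roots negated = parameters, x = (7/3), C = -1.


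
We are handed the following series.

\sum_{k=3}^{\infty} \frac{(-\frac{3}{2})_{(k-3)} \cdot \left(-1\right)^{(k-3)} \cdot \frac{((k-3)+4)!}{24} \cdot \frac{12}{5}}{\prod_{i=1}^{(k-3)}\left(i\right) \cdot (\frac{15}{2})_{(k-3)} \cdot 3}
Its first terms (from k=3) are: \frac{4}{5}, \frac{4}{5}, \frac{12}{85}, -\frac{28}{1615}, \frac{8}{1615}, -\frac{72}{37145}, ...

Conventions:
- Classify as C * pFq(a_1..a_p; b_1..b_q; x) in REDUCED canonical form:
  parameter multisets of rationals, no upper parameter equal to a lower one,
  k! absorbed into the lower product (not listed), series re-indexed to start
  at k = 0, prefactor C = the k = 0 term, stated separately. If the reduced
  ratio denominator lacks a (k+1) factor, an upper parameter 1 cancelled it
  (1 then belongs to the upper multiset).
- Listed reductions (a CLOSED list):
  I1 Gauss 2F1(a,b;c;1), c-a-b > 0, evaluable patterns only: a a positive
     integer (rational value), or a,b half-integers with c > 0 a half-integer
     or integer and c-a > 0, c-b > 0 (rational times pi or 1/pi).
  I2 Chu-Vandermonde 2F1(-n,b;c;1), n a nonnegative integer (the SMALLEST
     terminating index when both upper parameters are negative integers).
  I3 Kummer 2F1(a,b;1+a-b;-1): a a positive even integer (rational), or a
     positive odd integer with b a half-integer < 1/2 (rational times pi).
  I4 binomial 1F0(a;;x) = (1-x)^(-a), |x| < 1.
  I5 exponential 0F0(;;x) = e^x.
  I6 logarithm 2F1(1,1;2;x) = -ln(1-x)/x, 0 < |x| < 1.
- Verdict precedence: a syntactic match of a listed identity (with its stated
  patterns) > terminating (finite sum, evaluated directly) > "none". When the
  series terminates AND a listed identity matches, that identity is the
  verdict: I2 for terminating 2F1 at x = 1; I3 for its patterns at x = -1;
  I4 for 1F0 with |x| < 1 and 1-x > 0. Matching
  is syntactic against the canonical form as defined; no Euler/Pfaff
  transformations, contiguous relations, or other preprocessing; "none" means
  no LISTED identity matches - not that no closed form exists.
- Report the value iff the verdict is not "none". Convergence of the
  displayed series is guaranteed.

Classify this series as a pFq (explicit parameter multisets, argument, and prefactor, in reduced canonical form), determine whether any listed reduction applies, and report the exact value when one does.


x = -1 here; the reduced form reads 2F1, upper {-\frac{3}{2}, 5}, lower {\frac{15}{2}}, C = \frac{4}{5}. Verdict: this is Kummer (I3) (x = -1; c = \frac{15}{2} equals 1+a-b for upper {-\frac{3}{2}, 5}: listed pattern). Sum: \frac{9009}{16384} \cdot \pi.

Structural cue: x = -1 and the factorial ratio (C = 4/5) (k+a-1)!/(a-1)! is a rising factorial (a)_k.
Term ratio: r(k) = -1 * (k-\frac{3}{2}) (k+5) / [(k+\frac{15}{2}) (k+1)] - rational; roots negated = parameters, x = -1, C = \frac{4}{5}.


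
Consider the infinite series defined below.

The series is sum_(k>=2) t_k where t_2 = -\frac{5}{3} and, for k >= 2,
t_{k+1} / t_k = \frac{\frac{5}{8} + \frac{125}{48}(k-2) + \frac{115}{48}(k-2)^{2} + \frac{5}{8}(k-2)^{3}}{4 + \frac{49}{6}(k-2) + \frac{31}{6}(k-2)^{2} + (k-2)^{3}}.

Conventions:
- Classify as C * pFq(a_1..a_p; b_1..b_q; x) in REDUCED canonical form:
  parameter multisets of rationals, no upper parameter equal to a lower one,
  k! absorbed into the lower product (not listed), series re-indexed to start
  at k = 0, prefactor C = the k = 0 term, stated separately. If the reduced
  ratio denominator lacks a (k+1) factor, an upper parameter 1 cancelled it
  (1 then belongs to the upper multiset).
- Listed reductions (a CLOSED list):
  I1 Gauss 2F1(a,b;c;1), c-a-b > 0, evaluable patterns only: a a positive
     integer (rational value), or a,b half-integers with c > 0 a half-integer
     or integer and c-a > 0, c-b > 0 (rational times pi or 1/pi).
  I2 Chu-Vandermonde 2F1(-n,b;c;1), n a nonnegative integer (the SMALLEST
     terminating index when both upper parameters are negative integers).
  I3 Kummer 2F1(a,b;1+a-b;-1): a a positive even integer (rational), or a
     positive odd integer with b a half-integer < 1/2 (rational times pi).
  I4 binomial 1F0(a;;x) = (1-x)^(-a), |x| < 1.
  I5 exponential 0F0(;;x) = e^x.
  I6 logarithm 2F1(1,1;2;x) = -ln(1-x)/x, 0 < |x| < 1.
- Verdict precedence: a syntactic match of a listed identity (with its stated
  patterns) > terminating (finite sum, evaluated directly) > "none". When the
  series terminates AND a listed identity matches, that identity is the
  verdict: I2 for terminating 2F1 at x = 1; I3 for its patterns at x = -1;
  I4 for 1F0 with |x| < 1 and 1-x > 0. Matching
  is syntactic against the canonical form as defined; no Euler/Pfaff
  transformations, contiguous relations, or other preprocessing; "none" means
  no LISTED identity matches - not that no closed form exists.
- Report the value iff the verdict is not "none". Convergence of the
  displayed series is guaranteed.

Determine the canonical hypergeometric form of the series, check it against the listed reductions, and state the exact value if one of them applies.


Classification (C = -\frac{5}{3}): 2F1 with upper {\frac{1}{3}, 2}, lower {\frac{8}{3}}, argument x = \frac{5}{8}. Verdict: none (x = \frac{5}{8}): each listed identity misses the multisets {\frac{1}{3}, 2} ; {\frac{8}{3}}.

First insight: from the first term -\frac{5}{3}: cancel k + 3/2 from the displayed ratio first; then C = -5/3, x = 5/8.
Adjacent-term ratio: r(k) = \frac{5}{8} * (k+\frac{1}{3}) (k+2) / [(k+\frac{8}{3}) (k+1)] - rational; roots negated = parameters, x = \frac{5}{8}, C = -\frac{5}{3}.


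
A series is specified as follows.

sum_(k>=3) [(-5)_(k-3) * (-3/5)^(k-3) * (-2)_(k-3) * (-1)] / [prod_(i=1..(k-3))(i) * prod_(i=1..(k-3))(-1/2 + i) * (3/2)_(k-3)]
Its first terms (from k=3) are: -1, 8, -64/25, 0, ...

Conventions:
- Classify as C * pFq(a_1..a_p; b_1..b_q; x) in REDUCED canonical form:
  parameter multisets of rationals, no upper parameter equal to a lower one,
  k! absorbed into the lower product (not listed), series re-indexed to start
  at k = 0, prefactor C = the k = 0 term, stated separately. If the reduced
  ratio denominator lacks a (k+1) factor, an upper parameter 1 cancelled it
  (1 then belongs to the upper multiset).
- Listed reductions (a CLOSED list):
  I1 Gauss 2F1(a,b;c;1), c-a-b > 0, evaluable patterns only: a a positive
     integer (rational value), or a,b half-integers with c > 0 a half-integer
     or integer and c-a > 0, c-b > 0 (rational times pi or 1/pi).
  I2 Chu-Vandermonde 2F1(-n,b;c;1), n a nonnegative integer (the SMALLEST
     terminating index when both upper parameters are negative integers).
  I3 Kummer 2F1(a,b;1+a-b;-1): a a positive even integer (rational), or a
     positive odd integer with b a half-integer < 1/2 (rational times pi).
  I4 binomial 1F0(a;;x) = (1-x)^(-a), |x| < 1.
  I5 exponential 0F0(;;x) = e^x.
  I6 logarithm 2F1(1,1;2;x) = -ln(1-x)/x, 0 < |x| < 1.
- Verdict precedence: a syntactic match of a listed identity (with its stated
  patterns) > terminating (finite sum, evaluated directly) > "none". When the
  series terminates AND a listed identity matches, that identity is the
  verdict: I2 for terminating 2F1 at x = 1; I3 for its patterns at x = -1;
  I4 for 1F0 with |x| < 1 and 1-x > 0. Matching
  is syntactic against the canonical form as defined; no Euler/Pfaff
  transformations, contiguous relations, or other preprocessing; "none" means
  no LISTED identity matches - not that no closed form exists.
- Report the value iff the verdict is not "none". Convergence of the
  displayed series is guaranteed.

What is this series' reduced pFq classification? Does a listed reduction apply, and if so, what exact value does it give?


Classification (C = -1): 2F2 with upper {-5, -2}, lower {1/2, 3/2}, argument x = -3/5. Verdict: terminating. (-2)_k vanishes past k = 2, leaving a 3-term sum, computed directly. Its exact value is 111/25.

The tell: t_0 = -1 here, and the product of the first k integers (prefactor -1) is k!.
Term ratio: r(k) = (-3/5) * (k-5) (k-2) / [(k+1/2) (k+3/2) (k+1)] - rational in k. x = (-3/5); t_0 = -1; negate the roots.


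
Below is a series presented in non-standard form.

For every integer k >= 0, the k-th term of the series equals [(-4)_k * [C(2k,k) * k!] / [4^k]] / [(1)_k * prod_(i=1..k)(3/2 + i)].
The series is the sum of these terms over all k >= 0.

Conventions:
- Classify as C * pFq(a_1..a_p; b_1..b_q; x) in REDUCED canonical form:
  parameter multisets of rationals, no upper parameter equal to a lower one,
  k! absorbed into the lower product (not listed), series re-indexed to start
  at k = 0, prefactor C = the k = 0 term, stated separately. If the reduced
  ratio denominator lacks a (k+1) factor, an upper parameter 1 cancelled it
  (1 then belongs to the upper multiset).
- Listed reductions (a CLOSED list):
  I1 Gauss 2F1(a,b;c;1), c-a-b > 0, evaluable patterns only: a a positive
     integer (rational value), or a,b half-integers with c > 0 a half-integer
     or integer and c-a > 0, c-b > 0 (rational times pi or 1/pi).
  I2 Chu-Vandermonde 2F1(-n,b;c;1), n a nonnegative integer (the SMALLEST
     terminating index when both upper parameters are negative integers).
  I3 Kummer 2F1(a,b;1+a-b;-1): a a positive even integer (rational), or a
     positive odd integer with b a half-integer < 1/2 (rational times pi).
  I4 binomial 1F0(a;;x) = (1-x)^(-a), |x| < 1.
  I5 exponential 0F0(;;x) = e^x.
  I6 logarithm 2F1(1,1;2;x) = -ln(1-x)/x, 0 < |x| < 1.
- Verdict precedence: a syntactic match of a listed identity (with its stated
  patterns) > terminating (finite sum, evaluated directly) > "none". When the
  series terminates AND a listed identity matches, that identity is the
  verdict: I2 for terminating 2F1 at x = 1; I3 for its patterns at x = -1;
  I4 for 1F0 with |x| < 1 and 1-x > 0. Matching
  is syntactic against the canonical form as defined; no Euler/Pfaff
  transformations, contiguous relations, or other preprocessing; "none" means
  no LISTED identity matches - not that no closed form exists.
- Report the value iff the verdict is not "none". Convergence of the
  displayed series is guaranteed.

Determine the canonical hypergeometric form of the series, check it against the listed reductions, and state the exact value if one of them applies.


Canonical form: C = 1 times 2F1 with upper {-4, 1/2}, lower {5/2}, x = 1. Verdict: Vandermonde's identity (I2) matches (terminating 2F1 at x = 1 with n = 4, b = 1/2, c = 5/2). Value: 128/231.

Key step: x = 1 and (1)_k (prefactor 1) is k! itself.
Consecutive-term ratio: r(k) = 1 * (k-4) (k+1/2) / [(k+5/2) (k+1)] - rational in k, leading ratio 1; with t_0 = 1, classification follows.


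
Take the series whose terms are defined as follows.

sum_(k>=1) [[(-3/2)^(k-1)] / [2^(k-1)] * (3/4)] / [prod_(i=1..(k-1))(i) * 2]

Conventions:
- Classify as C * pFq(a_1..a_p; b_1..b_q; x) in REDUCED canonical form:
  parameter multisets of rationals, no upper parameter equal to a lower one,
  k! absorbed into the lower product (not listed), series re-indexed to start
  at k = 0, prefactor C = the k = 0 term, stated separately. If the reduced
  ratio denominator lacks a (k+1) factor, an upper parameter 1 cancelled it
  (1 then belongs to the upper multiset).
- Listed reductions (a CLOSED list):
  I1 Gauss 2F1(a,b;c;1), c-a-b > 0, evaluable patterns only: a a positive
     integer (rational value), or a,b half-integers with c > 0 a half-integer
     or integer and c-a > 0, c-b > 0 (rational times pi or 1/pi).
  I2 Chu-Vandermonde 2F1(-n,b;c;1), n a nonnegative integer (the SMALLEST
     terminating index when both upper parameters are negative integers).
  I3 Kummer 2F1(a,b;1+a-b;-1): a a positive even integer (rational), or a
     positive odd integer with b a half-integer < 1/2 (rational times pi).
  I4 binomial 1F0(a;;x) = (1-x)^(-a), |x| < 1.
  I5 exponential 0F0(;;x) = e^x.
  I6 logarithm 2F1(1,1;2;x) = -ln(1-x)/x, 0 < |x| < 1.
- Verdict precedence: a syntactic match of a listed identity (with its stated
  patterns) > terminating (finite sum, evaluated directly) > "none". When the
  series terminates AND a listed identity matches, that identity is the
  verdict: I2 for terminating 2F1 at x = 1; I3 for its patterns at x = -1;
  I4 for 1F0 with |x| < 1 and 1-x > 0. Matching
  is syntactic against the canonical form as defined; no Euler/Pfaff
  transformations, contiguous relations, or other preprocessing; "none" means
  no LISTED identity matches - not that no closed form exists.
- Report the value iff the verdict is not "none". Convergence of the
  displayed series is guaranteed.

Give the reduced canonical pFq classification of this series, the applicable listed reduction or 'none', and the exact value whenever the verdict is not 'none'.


Prefactor 3/8, argument -3/4: 0F0 with upper {-} over lower {-}. Verdict: this is the exponential series (I5) (the 0F0 exponential series at x = -3/4). Sum: (3/8) * e^(-3/4).

First insight: with t_0 = 3/8, the constant factors (C = 3/8, x = -3/4) combine into one prefactor.
Step ratio: r(k) = (-3/4) * 1 / [(k+1)] - rational in k, leading ratio (-3/4); with t_0 = 3/8, classification follows.


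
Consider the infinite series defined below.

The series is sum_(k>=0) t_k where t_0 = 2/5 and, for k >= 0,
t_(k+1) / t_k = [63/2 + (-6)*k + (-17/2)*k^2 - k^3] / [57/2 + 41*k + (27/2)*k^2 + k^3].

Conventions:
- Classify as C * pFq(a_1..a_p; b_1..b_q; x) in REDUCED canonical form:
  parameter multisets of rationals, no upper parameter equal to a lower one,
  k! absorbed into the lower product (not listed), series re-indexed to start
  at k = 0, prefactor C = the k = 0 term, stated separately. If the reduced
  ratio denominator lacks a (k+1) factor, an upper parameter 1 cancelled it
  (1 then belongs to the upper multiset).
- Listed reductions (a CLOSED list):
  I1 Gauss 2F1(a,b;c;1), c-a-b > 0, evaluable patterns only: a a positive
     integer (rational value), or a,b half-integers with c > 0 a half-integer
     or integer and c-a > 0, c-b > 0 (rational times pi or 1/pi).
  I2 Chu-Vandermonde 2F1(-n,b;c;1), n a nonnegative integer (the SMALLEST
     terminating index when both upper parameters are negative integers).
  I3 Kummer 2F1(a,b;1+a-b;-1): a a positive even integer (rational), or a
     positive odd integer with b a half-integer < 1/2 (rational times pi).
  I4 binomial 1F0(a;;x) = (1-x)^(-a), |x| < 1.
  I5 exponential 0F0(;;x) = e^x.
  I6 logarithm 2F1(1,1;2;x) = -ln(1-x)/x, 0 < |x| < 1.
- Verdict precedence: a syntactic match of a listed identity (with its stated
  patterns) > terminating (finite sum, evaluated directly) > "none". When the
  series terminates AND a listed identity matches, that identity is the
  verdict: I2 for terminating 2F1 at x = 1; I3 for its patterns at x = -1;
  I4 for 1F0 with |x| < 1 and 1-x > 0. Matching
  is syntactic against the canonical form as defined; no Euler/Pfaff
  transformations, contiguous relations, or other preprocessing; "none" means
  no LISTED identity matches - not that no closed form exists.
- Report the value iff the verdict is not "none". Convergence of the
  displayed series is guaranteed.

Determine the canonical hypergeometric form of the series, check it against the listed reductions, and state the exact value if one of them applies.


The tell: from the first term 2/5: roots of the ratio polynomials (prefactor 2/5) are the negated parameters.
Ratio: r(k) = (-1) * (k-3/2) (k+7) / [(k+19/2) (k+1)] - rational in k, leading ratio (-1); with t_0 = 2/5, classification follows.

x = -1 here; the reduced form reads 2F1, upper {-3/2, 7}, lower {19/2}, C = 2/5. Verdict at x = -1: Kummer's theorem (I3) matches (x = -1; c = 19/2 equals 1+a-b for upper {-3/2, 7}: listed pattern). Its exact value is (153153/524288) * pi.


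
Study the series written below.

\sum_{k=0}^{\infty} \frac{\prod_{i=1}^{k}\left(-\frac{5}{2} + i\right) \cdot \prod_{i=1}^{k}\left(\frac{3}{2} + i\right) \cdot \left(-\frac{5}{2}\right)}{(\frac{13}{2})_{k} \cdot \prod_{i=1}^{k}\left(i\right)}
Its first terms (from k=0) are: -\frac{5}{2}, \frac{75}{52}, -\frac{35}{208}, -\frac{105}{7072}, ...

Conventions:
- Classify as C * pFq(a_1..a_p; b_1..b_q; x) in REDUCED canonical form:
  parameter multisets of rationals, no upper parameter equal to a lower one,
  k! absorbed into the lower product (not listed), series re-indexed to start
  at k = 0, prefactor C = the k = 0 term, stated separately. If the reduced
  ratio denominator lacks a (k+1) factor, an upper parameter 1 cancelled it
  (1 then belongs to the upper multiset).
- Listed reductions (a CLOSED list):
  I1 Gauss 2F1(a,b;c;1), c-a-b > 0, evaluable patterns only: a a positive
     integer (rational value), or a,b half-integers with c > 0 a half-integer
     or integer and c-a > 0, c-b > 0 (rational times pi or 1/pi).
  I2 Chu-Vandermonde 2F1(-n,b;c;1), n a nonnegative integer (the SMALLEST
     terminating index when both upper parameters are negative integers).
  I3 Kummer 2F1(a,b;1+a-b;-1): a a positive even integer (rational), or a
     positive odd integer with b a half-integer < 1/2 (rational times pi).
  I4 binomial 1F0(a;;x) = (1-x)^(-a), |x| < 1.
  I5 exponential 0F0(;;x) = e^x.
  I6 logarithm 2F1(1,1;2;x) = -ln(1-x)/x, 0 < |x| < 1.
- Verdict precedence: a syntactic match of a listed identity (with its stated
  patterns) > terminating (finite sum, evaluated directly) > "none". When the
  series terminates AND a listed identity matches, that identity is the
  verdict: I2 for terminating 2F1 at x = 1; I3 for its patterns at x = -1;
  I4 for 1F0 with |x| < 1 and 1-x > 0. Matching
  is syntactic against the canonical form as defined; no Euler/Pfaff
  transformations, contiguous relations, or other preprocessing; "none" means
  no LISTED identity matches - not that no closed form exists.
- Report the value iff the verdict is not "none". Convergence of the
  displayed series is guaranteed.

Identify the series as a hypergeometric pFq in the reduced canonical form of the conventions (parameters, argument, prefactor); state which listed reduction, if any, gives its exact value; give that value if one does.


Classification (C = -\frac{5}{2}): 2F1 with upper {-\frac{3}{2}, \frac{5}{2}}, lower {\frac{13}{2}}, argument x = 1. Verdict at x = 1: Gauss's theorem I1 (half-integer case) matches (x = 1; upper {-\frac{3}{2}, \frac{5}{2}} half-integers, c = \frac{13}{2} in the evaluable pattern). Its exact value is \left(-\frac{51975}{131072}\right) \cdot \pi.

Structural cue: x = 1 and the product of the first k integers (prefactor -5/2) is k!.
Adjacent-term ratio: r(k) = 1 * (k-\frac{3}{2}) (k+\frac{5}{2}) / [(k+\frac{13}{2}) (k+1)] - rational in k, leading ratio 1; with t_0 = -\frac{5}{2}, classification follows.


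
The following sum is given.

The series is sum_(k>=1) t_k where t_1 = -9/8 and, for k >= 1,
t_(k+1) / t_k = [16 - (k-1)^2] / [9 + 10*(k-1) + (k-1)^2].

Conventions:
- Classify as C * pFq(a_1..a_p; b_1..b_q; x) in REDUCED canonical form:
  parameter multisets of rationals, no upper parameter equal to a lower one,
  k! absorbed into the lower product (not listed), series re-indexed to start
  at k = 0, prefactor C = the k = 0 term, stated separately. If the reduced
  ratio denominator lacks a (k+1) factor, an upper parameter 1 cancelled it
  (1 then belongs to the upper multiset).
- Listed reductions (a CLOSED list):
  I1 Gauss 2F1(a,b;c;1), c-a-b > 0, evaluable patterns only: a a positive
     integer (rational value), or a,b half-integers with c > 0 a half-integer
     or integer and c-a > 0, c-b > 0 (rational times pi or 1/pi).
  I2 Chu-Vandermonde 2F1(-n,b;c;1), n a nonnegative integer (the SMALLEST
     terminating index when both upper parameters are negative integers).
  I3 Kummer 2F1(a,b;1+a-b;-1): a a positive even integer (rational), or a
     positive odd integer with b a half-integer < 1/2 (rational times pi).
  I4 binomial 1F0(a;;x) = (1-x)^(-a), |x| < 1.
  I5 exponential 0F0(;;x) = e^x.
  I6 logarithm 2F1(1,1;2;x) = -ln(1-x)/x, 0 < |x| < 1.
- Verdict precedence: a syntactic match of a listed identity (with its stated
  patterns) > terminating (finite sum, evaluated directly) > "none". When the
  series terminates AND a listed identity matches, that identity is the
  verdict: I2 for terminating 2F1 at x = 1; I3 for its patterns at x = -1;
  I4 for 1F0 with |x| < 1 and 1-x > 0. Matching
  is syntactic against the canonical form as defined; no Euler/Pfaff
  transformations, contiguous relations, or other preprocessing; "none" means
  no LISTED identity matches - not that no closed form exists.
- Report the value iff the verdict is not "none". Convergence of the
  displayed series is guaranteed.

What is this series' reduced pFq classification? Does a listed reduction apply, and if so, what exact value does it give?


x = -1 here; the reduced form reads 2F1, upper {-4, 4}, lower {9}, C = -9/8. Verdict (x = -1): Kummer (I3) applies (x = -1; c = 9 equals 1+a-b for upper {-4, 4}: listed pattern). Exact value: -21/4.

Structural cue: with t_0 = -9/8, roots of the ratio polynomials (prefactor -9/8) are the negated parameters.
Adjacent-term ratio: r(k) = (-1) * (k-4) (k+4) / [(k+9) (k+1)] - poly over poly, x = (-1) from leading terms; C = -9/8 at k = 0.


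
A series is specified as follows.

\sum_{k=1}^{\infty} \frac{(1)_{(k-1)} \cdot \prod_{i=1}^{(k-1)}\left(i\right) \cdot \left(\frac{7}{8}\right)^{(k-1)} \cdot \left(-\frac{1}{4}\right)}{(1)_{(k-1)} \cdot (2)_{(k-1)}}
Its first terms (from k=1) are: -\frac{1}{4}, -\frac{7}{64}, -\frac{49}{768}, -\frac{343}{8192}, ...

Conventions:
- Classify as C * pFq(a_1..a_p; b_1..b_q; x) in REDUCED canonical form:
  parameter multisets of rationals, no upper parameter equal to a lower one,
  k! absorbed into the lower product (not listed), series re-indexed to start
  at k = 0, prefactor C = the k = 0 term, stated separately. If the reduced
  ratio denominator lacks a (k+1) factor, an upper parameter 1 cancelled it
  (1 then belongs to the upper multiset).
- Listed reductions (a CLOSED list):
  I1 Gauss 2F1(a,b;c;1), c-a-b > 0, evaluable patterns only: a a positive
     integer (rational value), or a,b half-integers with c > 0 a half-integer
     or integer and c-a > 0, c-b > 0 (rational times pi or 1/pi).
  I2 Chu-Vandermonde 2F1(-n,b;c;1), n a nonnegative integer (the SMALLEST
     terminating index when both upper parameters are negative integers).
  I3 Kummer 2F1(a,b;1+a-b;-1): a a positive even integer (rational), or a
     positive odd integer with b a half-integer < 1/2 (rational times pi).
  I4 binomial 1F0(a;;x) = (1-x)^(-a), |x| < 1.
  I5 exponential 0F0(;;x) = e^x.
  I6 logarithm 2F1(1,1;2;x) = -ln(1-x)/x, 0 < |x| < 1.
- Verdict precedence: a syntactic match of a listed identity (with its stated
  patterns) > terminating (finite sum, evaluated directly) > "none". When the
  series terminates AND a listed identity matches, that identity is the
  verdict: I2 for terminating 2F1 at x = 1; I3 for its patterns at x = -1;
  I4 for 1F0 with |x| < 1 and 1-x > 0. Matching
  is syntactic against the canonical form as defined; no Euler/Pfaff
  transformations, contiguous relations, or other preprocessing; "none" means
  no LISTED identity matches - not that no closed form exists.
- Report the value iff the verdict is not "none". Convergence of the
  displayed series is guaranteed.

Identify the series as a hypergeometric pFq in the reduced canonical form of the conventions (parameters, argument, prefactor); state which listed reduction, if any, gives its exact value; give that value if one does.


Canonical form: C = -\frac{1}{4} times 2F1 with upper {1, 1}, lower {2}, x = \frac{7}{8}. Verdict: the logarithmic series (I6) fires (the logarithm: parameters (1,1;2), x = \frac{7}{8}). Hence: \frac{2}{7} \cdot \ln\left(\frac{1}{8}\right).

Structural cue: from the first term -\frac{1}{4}: the running product (C = -1/4) telescopes to a rising factorial.
Ratio: r(k) = \frac{7}{8} * (k+1) (k+1) / [(k+2) (k+1)] - rational in k, leading ratio \frac{7}{8}; with t_0 = -\frac{1}{4}, classification follows.


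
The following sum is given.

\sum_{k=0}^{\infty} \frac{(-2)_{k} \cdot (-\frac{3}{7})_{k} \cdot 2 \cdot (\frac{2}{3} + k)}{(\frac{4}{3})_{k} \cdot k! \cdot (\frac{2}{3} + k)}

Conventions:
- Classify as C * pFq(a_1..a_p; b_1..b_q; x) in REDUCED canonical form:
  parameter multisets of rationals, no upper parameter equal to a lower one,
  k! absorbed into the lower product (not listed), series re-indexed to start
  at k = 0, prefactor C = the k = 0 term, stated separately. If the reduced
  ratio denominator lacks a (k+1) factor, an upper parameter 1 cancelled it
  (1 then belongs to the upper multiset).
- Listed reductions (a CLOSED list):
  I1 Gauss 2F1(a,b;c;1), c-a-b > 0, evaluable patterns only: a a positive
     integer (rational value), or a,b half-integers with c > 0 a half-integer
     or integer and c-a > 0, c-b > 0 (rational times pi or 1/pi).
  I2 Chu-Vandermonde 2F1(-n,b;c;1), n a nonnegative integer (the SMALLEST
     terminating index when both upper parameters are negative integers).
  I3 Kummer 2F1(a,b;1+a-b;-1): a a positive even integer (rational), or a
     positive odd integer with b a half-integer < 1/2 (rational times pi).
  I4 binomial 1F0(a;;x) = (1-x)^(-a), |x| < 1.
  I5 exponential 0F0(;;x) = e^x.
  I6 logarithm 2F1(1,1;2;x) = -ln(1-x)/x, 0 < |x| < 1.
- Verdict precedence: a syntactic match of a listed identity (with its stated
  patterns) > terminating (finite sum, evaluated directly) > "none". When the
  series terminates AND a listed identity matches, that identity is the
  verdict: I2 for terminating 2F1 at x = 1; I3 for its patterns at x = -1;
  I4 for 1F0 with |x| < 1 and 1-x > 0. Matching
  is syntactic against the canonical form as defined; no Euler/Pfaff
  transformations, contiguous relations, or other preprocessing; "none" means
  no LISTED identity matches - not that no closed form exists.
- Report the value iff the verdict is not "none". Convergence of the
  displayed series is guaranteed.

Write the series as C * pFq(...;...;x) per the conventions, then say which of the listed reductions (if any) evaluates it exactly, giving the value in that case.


Reduced: x = 1, 2F1, upper = {-2, -\frac{3}{7}}, lower = {\frac{4}{3}}, C = 2. Verdict: Vandermonde's identity (I2) applies (terminating 2F1 at x = 1 with n = 2, b = -3/7, c = \frac{4}{3}). Hence: \frac{1073}{343}.

The tell: from the first term 2: the factor k + 2/3 cancels (top and bottom), leaving C = 2, x = 1.
Consecutive-term ratio: r(k) = 1 * (k-2) (k-\frac{3}{7}) / [(k+\frac{4}{3}) (k+1)] ; factor over Q: parameters, x = 1, and C = 2.


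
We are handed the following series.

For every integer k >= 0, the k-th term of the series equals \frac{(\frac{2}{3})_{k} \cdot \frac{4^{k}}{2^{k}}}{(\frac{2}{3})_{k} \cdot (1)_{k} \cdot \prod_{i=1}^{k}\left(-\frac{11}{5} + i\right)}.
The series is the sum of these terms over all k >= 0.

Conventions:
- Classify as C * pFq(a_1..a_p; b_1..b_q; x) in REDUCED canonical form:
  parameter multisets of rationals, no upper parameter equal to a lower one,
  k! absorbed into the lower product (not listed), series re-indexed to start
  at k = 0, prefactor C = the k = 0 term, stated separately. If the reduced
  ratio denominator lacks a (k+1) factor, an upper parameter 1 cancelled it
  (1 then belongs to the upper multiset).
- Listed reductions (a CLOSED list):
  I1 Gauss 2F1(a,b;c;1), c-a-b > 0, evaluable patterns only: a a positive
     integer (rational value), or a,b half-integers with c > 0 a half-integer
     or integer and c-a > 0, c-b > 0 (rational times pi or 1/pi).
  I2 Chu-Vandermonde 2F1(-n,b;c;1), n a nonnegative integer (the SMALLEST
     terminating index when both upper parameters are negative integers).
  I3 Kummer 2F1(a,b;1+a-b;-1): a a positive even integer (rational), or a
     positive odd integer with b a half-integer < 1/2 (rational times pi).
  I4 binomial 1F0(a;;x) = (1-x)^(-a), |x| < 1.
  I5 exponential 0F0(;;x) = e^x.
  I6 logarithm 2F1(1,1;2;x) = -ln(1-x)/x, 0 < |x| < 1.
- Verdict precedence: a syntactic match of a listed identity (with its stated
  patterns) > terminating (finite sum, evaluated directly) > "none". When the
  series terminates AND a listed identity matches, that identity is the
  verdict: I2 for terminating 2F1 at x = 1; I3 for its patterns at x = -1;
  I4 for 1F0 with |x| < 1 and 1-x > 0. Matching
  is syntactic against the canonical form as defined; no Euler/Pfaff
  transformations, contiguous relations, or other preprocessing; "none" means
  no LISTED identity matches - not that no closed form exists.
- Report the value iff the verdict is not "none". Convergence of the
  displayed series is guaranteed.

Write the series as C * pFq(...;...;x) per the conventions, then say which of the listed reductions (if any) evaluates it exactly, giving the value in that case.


Prefactor 1, argument 2: 0F1 with upper {-} over lower {-\frac{6}{5}}. Verdict: none. A 0F1 with upper {-} fits none of I1-I6 at x = 2; the sum runs forever.

The tell: t_0 = 1 here, and the parameter 2/3 appears in both the upper and lower lists and cancels.
Step ratio: r(k) = 2 * 1 / [(k-\frac{6}{5}) (k+1)] - poly over poly, x = 2 from leading terms; C = 1 at k = 0.


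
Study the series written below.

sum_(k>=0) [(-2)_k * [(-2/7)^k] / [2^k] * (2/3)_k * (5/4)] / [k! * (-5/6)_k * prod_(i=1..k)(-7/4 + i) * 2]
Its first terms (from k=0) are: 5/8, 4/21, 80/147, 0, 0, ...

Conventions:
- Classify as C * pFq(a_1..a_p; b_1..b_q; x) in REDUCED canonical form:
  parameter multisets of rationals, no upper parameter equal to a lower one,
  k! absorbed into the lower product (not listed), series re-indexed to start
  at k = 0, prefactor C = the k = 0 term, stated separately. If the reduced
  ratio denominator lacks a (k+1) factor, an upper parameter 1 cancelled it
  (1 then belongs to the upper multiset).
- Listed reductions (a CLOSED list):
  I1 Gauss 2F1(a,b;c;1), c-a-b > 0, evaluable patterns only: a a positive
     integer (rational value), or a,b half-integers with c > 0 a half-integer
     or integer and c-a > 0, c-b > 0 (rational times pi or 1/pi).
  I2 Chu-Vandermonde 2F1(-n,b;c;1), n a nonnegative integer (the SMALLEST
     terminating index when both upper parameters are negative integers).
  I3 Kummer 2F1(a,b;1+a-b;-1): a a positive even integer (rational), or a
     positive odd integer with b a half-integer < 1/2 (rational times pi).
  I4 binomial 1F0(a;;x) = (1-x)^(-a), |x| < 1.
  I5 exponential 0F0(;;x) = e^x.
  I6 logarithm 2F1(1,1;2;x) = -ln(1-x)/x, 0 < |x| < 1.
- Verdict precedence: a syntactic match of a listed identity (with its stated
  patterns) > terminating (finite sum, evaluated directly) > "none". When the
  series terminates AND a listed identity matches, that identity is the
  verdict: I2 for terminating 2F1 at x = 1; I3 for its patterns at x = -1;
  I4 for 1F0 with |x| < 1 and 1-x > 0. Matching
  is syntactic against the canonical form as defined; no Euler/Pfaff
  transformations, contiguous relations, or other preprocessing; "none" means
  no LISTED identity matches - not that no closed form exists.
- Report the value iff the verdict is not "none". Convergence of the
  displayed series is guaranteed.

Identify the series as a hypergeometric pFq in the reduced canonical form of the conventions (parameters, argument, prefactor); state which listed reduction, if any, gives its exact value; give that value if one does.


Canonical form: C = 5/8 times 2F2 with upper {-2, 2/3}, lower {-5/6, -3/4}, x = -1/7. Verdict: terminating - no listed pattern fits, but -2 in the upper list cuts the series at k = 2; direct evaluation. Exact value: 533/392.

Key step: t_0 = 5/8 here, and the two k-th powers (C = 5/8, x = -1/7) combine into one argument.
Consecutive-term ratio: r(k) = (-1/7) * (k-2) (k+2/3) / [(k-5/6) (k-3/4) (k+1)] - poly over poly, x = (-1/7) from leading terms; C = 5/8 at k = 0.
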